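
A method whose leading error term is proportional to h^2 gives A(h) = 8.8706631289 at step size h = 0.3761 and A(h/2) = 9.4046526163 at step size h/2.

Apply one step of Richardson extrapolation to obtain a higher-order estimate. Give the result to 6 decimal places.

r = 2: numerator weight 4, denominator 3.
Numerator 4*A(h/2) − A(h) = 4*9.4046526163 − 8.8706631289 = 28.7479473363
Denominator 4 − 1 = 3.
So the Richardson estimate is 9.5826491121.

9.582649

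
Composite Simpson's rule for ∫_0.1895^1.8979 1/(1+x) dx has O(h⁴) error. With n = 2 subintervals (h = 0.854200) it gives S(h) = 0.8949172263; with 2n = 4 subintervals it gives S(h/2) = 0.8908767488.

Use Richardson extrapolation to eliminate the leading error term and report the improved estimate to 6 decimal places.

0.890607

Leading term ∝ h^4; use weight 16 = 2^4.
A(h/2) − A(h) = 0.8908767488 − 0.8949172263 = -0.0040404775
Divide by 2^4 − 1 = 15: (-0.0040404775)/15 = -0.0002693652
R = 0.8908767488 − 0.0002693652 = 0.8906073836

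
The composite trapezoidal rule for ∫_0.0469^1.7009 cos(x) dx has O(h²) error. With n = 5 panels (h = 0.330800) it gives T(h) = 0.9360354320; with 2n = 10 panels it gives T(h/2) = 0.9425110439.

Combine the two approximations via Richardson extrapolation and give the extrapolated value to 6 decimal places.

0.944670

Leading term ∝ h^2; use weight 4 = 2^2.
Numerator 4*A(h/2) − A(h) = 4*0.9425110439 − 0.9360354320 = 2.8340087436
Divide by 2^2 − 1 = 3.
R = 2.8340087436/3 = 0.9446695812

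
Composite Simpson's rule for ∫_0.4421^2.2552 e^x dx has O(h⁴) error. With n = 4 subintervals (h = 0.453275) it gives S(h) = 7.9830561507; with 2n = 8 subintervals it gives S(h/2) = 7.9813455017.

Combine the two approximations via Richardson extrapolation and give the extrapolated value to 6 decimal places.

7.981231

r = 4, so 2^r = 16.
16×7.9813455017 − 7.9830561507 = 119.7184718765
Divide by 2^4 − 1 = 15.
(16×7.9813455017 − 7.9830561507)/(16 − 1) = 7.9812314584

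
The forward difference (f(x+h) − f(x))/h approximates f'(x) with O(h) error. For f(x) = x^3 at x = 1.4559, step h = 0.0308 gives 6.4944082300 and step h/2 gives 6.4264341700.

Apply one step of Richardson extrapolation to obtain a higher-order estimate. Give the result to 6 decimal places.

6.358460

With r = 1 the leading error scales as h^1, so the weight is 2^1 = 2.
Weighted: 12.8528683400 − 6.4944082300 = 6.3584601100
Divide by 2^1 − 1 = 1.
(2 × 6.4264341700 − 6.4944082300)/(2 − 1) = 6.3584601100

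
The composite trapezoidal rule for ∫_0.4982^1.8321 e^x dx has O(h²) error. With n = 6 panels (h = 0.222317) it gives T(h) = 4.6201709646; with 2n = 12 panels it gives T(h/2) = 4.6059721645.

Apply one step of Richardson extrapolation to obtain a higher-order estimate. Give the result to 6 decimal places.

Method order is 2; weight 2^2 = 4.
4 × 4.6059721645 − 4.6201709646 = 13.8037176934
Extrapolated: 13.8037176934 / 3 = 4.6012392311

4.601239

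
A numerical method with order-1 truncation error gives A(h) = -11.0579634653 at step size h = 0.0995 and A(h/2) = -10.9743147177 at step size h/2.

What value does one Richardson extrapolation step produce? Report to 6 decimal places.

-10.890666

r = 1, so 2^r = 2.
2^1*A(h/2) = -21.9486294354; minus A(h) gives -10.8906659701.
(-10.8906659701) ÷ 1 = -10.8906659701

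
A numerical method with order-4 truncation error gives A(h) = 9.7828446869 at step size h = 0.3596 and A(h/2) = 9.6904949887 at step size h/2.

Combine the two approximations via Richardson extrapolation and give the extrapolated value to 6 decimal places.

The method has order 4: 2^4 = 16.
A(h/2) − A(h) = 9.6904949887 − 9.7828446869 = -0.0923496982
Correction (A(h/2) − A(h))/(16 − 1) = (-0.0923496982)/15 = -0.0061566465
R = A(h/2) + (A(h/2) − A(h))/15 = 9.6904949887 − 0.0061566465 = 9.6843383422

9.684338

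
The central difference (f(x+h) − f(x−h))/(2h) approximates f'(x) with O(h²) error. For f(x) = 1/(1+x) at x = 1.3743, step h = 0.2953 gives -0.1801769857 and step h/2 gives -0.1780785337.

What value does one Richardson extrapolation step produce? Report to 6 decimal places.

Error is O(h^2); halving h shrinks it by 2^2 = 4.
4*(-0.1780785337) = -0.7123141348; subtract (-0.1801769857) → -0.5321371491
Denominator 4 − 1 = 3.
So the Richardson estimate is -0.1773790497.

-0.177379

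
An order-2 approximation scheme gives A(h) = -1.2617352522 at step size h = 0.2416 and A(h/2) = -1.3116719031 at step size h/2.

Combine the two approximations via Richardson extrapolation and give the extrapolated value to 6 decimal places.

The method has order 2: 2^2 = 4.
Top: 4(-1.3116719031) − (-1.2617352522) = -3.9849523602
Extrapolated: (-3.9849523602) / 3 = -1.3283174534
Correction |R − A(h/2)| = 1.665e-02; gap |A(h/2) − A(h)| = 4.994e-02.

-1.328317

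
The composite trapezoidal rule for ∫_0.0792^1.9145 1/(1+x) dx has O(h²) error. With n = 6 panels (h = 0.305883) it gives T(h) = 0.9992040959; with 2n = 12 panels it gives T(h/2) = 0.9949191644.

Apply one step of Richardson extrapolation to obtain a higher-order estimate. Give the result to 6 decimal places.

0.993491

Error is O(h^2); halving h shrinks it by 2^2 = 4.
4·0.9949191644 = 3.9796766576; 3.9796766576 − 0.9992040959 = 2.9804725617
Divide by 2^2 − 1 = 3.
2.9804725617 ÷ 3 = 0.9934908539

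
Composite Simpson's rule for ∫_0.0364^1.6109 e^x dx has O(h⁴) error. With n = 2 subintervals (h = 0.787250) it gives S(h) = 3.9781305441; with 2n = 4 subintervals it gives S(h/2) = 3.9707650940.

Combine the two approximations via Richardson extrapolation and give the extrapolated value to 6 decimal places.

r = 4, so 2^r = 16.
Difference of the inputs: 3.9707650940 − 3.9781305441 = -0.0073654501
Divide by 2^4 − 1 = 15: (-0.0073654501)/15 = -0.0004910300
R = A(h/2) + (A(h/2) − A(h))/15 = 3.9707650940 − 0.0004910300 = 3.9702740640

3.970274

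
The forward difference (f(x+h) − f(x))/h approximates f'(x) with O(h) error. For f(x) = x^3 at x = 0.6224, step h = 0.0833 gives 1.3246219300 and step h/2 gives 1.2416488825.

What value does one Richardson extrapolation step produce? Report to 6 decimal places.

1.158676

r = 1: numerator weight 2, denominator 1.
Weighted: 2.4832977650 − 1.3246219300 = 1.1586758350
Extrapolated: 1.1586758350 / 1 = 1.1586758350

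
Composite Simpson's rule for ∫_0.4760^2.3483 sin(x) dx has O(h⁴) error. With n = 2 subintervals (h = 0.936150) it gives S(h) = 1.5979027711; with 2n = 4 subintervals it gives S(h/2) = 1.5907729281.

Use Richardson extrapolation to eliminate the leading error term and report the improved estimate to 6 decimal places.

1.590298

Leading term ∝ h^4; use weight 16 = 2^4.
16*1.5907729281 − 1.5979027711 = 23.8544640785
Divide by 2^4 − 1 = 15.
(16*1.5907729281 − 1.5979027711)/(16 − 1) = 1.5902976052
Gap between inputs: 7.130e-03; correction applied: −0.0004753229.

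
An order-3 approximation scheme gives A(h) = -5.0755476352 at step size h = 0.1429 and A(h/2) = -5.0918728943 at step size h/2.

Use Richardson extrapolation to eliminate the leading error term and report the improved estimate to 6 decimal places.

With r = 3 the leading error scales as h^3, so the weight is 2^3 = 8.
8×(-5.0918728943) − (-5.0755476352) = -35.6594355192
Extrapolated: (-35.6594355192) / 7 = -5.0942050742

-5.094205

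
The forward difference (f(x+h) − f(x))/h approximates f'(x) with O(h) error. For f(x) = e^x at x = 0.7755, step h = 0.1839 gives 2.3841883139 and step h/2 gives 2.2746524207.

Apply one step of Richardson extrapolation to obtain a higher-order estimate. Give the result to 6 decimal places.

2.165117

r = 1: numerator weight 2, denominator 1.
Top: 2(2.2746524207) − (2.3841883139) = 2.1651165275
2.1651165275 ÷ 1 = 2.1651165275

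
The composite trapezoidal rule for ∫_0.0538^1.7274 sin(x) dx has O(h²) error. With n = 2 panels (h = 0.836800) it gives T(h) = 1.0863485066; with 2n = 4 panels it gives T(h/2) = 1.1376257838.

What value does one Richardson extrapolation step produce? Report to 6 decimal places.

1.154718

With r = 2 the leading error scales as h^2, so the weight is 2^2 = 4.
4*1.1376257838 = 4.5505031352; subtract 1.0863485066 → 3.4641546286
R = 3.4641546286/3 = 1.1547182095
Gap between inputs: 5.128e-02; correction applied: +0.0170924257.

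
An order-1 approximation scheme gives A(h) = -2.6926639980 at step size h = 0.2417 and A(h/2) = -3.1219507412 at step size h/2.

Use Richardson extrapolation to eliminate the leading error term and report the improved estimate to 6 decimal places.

Order 1 gives 2^r = 2 and 2^r − 1 = 1.
Top: 2(-3.1219507412) − (-2.6926639980) = -3.5512374844
R = (-3.5512374844)/1 = -3.5512374844
Gap between inputs: 4.293e-01; correction applied: −0.4292867432.

-3.551237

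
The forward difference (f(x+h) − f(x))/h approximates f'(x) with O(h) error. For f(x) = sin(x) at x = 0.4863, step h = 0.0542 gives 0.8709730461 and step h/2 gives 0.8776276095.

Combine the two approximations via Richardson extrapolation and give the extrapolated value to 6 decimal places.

0.884282

r = 1, so 2^r = 2.
Weighted: 1.7552552190 − 0.8709730461 = 0.8842821729
Extrapolated: 0.8842821729 / 1 = 0.8842821729
Shift from A(h/2): +0.0066545634.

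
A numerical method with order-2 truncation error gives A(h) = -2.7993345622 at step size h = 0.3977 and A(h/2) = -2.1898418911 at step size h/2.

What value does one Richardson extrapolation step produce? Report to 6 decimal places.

Method order is 2; weight 2^2 = 4.
Numerator 4 × A(h/2) − A(h) = 4 × (-2.1898418911) − (-2.7993345622) = -5.9600330022
(4 × (-2.1898418911) − (-2.7993345622))/(4 − 1) = -1.9866776674

-1.986678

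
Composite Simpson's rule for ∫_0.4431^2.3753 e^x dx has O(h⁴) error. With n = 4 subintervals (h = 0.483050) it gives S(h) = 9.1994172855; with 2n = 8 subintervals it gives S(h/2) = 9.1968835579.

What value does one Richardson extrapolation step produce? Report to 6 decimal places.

9.196715

Order 4 gives 2^r = 16 and 2^r − 1 = 15.
A(h/2) − A(h) = 9.1968835579 − 9.1994172855 = -0.0025337276
Divide by 2^4 − 1 = 15: (-0.0025337276)/15 = -0.0001689152
R = A(h/2) + (A(h/2) − A(h))/15 = 9.1968835579 − 0.0001689152 = 9.1967146427
Correction |R − A(h/2)| = 1.689e-04; gap |A(h/2) − A(h)| = 2.534e-03.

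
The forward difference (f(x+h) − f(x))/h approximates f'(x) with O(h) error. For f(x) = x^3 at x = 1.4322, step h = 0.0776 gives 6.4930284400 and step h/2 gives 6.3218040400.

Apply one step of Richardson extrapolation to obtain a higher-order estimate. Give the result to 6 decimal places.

Order 1 gives 2^r = 2 and 2^r − 1 = 1.
2·6.3218040400 = 12.6436080800; 12.6436080800 − 6.4930284400 = 6.1505796400
Extrapolated: 6.1505796400 / 1 = 6.1505796400

6.150580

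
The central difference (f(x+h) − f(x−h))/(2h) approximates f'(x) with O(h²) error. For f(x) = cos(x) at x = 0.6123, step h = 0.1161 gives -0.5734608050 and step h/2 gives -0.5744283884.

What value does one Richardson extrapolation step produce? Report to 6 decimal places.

-0.574751

Method order is 2; weight 2^2 = 4.
Weighted: (-2.2977135536) − (-0.5734608050) = -1.7242527486
(-1.7242527486) ÷ 3 = -0.5747509162
Correction |R − A(h/2)| = 3.225e-04; gap |A(h/2) − A(h)| = 9.676e-04.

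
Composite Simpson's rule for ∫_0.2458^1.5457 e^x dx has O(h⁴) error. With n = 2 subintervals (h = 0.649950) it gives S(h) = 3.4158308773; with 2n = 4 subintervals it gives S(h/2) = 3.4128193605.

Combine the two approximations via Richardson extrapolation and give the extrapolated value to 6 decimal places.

3.412619

The method has order 4: 2^4 = 16.
Numerator 16 × A(h/2) − A(h) = 16 × 3.4128193605 − 3.4158308773 = 51.1892788907
R = 51.1892788907/15 = 3.4126185927
Correction |R − A(h/2)| = 2.008e-04; gap |A(h/2) − A(h)| = 3.012e-03.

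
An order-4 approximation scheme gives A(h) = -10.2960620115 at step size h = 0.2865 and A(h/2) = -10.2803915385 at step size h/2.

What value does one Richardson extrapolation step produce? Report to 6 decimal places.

Method order is 4; weight 2^4 = 16.
16×(-10.2803915385) − (-10.2960620115) = -154.1902026045
Extrapolated: (-154.1902026045) / 15 = -10.2793468403

-10.279347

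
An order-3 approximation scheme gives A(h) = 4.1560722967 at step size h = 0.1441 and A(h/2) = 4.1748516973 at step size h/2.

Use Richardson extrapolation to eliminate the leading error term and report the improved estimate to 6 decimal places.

r = 3: numerator weight 8, denominator 7.
Numerator 8*A(h/2) − A(h) = 8*4.1748516973 − 4.1560722967 = 29.2427412817
Divide by 2^3 − 1 = 7.
Result: 4.1775344688
Gap between inputs: 1.878e-02; correction applied: +0.0026827715.

4.177534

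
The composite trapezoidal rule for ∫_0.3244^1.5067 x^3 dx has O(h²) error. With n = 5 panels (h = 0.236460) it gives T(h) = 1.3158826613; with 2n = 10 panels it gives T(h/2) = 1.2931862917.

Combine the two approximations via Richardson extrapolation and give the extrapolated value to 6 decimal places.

1.285621

Leading term ∝ h^2; use weight 4 = 2^2.
Difference of the inputs: 1.2931862917 − 1.3158826613 = -0.0226963696
Correction (A(h/2) − A(h))/(4 − 1) = (-0.0226963696)/3 = -0.0075654565
R = A(h/2) + (A(h/2) − A(h))/3 = 1.2931862917 − 0.0075654565 = 1.2856208352
Gap between inputs: 2.270e-02; correction applied: −0.0075654565.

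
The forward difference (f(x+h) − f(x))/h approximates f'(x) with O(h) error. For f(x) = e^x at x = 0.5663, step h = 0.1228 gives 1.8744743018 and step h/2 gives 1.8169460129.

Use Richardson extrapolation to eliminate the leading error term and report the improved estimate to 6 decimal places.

Order 1 gives 2^r = 2 and 2^r − 1 = 1.
Numerator 2×A(h/2) − A(h) = 2×1.8169460129 − 1.8744743018 = 1.7594177240
1.7594177240 ÷ 1 = 1.7594177240

1.759418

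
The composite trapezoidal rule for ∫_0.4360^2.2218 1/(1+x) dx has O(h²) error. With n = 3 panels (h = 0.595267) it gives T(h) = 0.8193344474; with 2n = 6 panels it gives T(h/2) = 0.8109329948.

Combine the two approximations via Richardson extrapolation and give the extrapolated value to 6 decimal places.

Method order is 2; weight 2^2 = 4.
A(h/2) − A(h) = 0.8109329948 − 0.8193344474 = -0.0084014526
Correction (A(h/2) − A(h))/(4 − 1) = (-0.0084014526)/3 = -0.0028004842
R = 0.8109329948 − 0.0028004842 = 0.8081325106

0.808133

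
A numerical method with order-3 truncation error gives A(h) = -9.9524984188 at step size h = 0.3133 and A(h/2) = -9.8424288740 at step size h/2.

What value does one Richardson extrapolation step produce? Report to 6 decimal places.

-9.826705

Error is O(h^3); halving h shrinks it by 2^3 = 8.
8×(-9.8424288740) = -78.7394309920; (-78.7394309920) − (-9.9524984188) = -68.7869325732
Denominator 8 − 1 = 7.
(8×(-9.8424288740) − (-9.9524984188))/(8 − 1) = -9.8267046533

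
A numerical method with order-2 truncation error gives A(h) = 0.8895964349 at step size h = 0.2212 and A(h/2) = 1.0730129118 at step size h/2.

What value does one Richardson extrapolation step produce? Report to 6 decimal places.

The method has order 2: 2^2 = 4.
Top: 4(1.0730129118) − (0.8895964349) = 3.4024552123
R = 3.4024552123/3 = 1.1341517374

1.134152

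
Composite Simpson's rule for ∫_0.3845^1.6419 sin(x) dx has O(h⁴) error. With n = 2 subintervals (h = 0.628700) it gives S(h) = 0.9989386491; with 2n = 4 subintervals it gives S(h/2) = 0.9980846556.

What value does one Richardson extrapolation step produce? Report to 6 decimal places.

Order 4 gives 2^r = 16 and 2^r − 1 = 15.
16 × 0.9980846556 − 0.9989386491 = 14.9704158405
Divide by 2^4 − 1 = 15.
Result: 0.9980277227

0.998028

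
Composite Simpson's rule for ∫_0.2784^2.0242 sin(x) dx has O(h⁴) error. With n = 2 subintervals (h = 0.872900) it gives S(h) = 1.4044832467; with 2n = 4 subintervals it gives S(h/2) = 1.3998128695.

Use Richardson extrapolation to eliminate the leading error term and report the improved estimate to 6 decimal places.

Leading term ∝ h^4; use weight 16 = 2^4.
16 × 1.3998128695 = 22.3970059120; subtract 1.4044832467 → 20.9925226653
R = 20.9925226653/15 = 1.3995015110

1.399502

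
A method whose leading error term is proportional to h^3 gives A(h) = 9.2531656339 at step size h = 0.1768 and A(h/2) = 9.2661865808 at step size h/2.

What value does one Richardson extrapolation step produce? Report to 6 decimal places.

r = 3, so 2^r = 8.
A(h/2) − A(h) = 9.2661865808 − 9.2531656339 = 0.0130209469
Correction (A(h/2) − A(h))/(8 − 1) = 0.0130209469/7 = 0.0018601353
R = 9.2661865808 + 0.0018601353 = 9.2680467161

9.268047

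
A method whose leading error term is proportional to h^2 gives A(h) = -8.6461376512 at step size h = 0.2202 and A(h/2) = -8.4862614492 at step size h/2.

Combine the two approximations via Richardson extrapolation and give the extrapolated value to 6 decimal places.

-8.432969

Method order is 2; weight 2^2 = 4.
2^2·A(h/2) = -33.9450457968; minus A(h) gives -25.2989081456.
Denominator 4 − 1 = 3.
(4·(-8.4862614492) − (-8.6461376512))/(4 − 1) = -8.4329693819
Shift from A(h/2): +0.0532920673.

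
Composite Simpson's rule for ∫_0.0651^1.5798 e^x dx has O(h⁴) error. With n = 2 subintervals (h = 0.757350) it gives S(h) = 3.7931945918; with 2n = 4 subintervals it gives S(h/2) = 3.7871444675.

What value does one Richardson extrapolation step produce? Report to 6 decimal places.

Leading term ∝ h^4; use weight 16 = 2^4.
A(h/2) − A(h) = 3.7871444675 − 3.7931945918 = -0.0060501243
Correction (A(h/2) − A(h))/(16 − 1) = (-0.0060501243)/15 = -0.0004033416
R = 3.7871444675 − 0.0004033416 = 3.7867411259
Gap between inputs: 6.050e-03; correction applied: −0.0004033416.

3.786741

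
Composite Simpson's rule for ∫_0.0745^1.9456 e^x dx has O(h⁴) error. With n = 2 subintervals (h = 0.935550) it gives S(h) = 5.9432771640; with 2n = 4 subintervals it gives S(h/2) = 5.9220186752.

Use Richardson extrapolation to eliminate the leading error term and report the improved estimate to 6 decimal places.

r = 4, so 2^r = 16.
2^4*A(h/2) = 94.7522988032; minus A(h) gives 88.8090216392.
88.8090216392 ÷ 15 = 5.9206014426
Correction |R − A(h/2)| = 1.417e-03; gap |A(h/2) − A(h)| = 2.126e-02.

5.920601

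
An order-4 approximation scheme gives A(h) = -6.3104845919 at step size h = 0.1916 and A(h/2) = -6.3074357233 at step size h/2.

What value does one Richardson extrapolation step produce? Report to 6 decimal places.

Method order is 4; weight 2^4 = 16.
16·(-6.3074357233) = -100.9189715728; subtract (-6.3104845919) → -94.6084869809
Denominator 16 − 1 = 15.
(16·(-6.3074357233) − (-6.3104845919))/(16 − 1) = -6.3072324654

-6.307232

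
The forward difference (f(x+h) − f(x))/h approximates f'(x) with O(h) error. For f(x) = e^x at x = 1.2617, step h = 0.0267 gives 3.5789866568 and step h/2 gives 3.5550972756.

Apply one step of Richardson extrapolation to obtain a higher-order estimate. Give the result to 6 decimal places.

3.531208

With r = 1 the leading error scales as h^1, so the weight is 2^1 = 2.
Top: 2(3.5550972756) − (3.5789866568) = 3.5312078944
Extrapolated: 3.5312078944 / 1 = 3.5312078944
Shift from A(h/2): −0.0238893812.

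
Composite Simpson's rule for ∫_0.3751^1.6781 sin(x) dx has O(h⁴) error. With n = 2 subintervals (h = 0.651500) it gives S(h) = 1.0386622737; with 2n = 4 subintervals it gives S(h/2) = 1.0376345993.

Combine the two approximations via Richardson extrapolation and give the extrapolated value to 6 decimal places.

1.037566

r = 4: numerator weight 16, denominator 15.
Numerator 16*A(h/2) − A(h) = 16*1.0376345993 − 1.0386622737 = 15.5634913151
Extrapolated: 15.5634913151 / 15 = 1.0375660877
Gap between inputs: 1.028e-03; correction applied: −0.0000685116.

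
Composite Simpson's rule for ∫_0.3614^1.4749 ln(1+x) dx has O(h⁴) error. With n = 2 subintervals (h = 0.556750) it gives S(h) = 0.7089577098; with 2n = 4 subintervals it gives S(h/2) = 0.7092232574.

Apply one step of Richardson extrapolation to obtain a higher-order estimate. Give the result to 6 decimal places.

0.709241

r = 4, so 2^r = 16.
Weighted: 11.3475721184 − 0.7089577098 = 10.6386144086
Divide by 2^4 − 1 = 15.
Result: 0.7092409606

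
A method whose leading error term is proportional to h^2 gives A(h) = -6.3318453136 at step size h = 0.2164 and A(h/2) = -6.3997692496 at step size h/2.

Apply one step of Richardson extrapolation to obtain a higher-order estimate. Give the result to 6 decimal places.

-6.422411

Method order is 2; weight 2^2 = 4.
4×(-6.3997692496) = -25.5990769984; subtract (-6.3318453136) → -19.2672316848
R = (-19.2672316848)/3 = -6.4224105616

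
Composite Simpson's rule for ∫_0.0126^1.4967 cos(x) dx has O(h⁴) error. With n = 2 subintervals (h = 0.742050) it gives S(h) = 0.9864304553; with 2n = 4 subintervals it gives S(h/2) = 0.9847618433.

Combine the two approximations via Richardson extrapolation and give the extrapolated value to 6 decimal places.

With r = 4 the leading error scales as h^4, so the weight is 2^4 = 16.
Weighted: 15.7561894928 − 0.9864304553 = 14.7697590375
R = 14.7697590375/15 = 0.9846506025

0.984651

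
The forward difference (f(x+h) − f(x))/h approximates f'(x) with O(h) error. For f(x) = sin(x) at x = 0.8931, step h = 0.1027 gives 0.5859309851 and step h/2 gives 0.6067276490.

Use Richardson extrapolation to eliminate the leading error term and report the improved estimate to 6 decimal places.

Method order is 1; weight 2^1 = 2.
2^1 × A(h/2) = 1.2134552980; minus A(h) gives 0.6275243129.
Extrapolated: 0.6275243129 / 1 = 0.6275243129
Correction |R − A(h/2)| = 2.080e-02; gap |A(h/2) − A(h)| = 2.080e-02.

0.627524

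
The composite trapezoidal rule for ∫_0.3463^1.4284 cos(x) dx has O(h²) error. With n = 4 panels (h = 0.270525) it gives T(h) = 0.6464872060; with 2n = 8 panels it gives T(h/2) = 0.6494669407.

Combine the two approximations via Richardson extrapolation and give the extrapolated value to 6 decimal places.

r = 2, so 2^r = 4.
Weighted: 2.5978677628 − 0.6464872060 = 1.9513805568
Divide by 2^2 − 1 = 3.
Extrapolated: 1.9513805568 / 3 = 0.6504601856
Correction |R − A(h/2)| = 9.932e-04; gap |A(h/2) − A(h)| = 2.980e-03.

0.650460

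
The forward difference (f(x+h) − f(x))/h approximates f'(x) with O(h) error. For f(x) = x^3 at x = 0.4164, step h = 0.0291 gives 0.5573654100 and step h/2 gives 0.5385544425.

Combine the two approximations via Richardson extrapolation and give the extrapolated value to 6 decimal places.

Method order is 1; weight 2^1 = 2.
2*0.5385544425 = 1.0771088850; 1.0771088850 − 0.5573654100 = 0.5197434750
R = 0.5197434750/1 = 0.5197434750

0.519743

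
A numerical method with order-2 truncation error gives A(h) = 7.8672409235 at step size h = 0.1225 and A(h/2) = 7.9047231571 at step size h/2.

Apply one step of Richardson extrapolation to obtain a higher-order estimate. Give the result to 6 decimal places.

With r = 2 the leading error scales as h^2, so the weight is 2^2 = 4.
A(h/2) − A(h) = 7.9047231571 − 7.8672409235 = 0.0374822336
Correction (A(h/2) − A(h))/(4 − 1) = 0.0374822336/3 = 0.0124940779
R = 7.9047231571 + 0.0124940779 = 7.9172172350

7.917217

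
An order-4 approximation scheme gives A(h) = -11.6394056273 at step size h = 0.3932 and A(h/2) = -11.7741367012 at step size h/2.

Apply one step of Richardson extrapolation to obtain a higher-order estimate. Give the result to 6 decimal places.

-11.783119

Leading term ∝ h^4; use weight 16 = 2^4.
Numerator 16 × A(h/2) − A(h) = 16 × (-11.7741367012) − (-11.6394056273) = -176.7467815919
Extrapolated: (-176.7467815919) / 15 = -11.7831187728
Correction |R − A(h/2)| = 8.982e-03; gap |A(h/2) − A(h)| = 1.347e-01.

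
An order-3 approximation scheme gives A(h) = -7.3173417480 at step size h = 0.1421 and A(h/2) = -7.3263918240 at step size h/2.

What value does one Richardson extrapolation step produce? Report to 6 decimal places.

-7.327685

r = 3: numerator weight 8, denominator 7.
8·(-7.3263918240) = -58.6111345920; (-58.6111345920) − (-7.3173417480) = -51.2937928440
Denominator 8 − 1 = 7.
(-51.2937928440) ÷ 7 = -7.3276846920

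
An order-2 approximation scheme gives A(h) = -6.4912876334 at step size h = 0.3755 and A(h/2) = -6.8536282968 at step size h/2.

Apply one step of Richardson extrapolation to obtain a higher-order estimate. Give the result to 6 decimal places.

-6.974409

r = 2, so 2^r = 4.
Top: 4(-6.8536282968) − (-6.4912876334) = -20.9232255538
(-20.9232255538) ÷ 3 = -6.9744085179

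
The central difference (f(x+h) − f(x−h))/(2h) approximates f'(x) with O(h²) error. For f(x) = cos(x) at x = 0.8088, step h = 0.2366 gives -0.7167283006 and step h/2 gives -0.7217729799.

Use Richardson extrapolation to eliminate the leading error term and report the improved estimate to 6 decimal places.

-0.723455

Error is O(h^2); halving h shrinks it by 2^2 = 4.
Numerator 4·A(h/2) − A(h) = 4·(-0.7217729799) − (-0.7167283006) = -2.1703636190
(-2.1703636190) ÷ 3 = -0.7234545397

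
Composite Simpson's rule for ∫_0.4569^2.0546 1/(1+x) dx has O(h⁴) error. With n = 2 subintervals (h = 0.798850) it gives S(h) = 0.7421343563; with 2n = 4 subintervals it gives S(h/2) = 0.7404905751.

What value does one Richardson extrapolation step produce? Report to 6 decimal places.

r = 4, so 2^r = 16.
Difference of the inputs: 0.7404905751 − 0.7421343563 = -0.0016437812
Divide by 2^4 − 1 = 15: (-0.0016437812)/15 = -0.0001095854
R = A(h/2) + (A(h/2) − A(h))/15 = 0.7404905751 − 0.0001095854 = 0.7403809897

0.740381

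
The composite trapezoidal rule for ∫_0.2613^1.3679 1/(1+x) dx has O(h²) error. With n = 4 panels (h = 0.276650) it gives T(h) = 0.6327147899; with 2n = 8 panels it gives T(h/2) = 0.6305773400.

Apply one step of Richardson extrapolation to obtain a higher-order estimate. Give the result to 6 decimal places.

0.629865

Order 2 gives 2^r = 4 and 2^r − 1 = 3.
Numerator 4 × A(h/2) − A(h) = 4 × 0.6305773400 − 0.6327147899 = 1.8895945701
Denominator 4 − 1 = 3.
So the Richardson estimate is 0.6298648567.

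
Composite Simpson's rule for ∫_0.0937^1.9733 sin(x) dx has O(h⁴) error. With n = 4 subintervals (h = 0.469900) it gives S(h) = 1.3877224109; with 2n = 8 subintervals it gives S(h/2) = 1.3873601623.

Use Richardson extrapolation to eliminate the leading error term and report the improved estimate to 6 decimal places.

1.387336

The method has order 4: 2^4 = 16.
16 × 1.3873601623 = 22.1977625968; subtract 1.3877224109 → 20.8100401859
Denominator 16 − 1 = 15.
R = 20.8100401859/15 = 1.3873360124
Correction |R − A(h/2)| = 2.415e-05; gap |A(h/2) − A(h)| = 3.622e-04.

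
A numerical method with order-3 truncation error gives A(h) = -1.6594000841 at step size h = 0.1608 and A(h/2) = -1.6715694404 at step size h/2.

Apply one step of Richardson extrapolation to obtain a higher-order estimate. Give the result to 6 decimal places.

Method order is 3; weight 2^3 = 8.
8 × (-1.6715694404) = -13.3725555232; (-13.3725555232) − (-1.6594000841) = -11.7131554391
Divide by 2^3 − 1 = 7.
(8 × (-1.6715694404) − (-1.6594000841))/(8 − 1) = -1.6733079199
Correction |R − A(h/2)| = 1.738e-03; gap |A(h/2) − A(h)| = 1.217e-02.

-1.673308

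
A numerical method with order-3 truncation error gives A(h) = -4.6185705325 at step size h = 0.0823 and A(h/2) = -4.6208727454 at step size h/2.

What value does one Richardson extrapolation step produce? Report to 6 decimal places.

Leading term ∝ h^3; use weight 8 = 2^3.
8 × (-4.6208727454) − (-4.6185705325) = -32.3484114307
(-32.3484114307) ÷ 7 = -4.6212016330
Shift from A(h/2): −0.0003288876.

-4.621202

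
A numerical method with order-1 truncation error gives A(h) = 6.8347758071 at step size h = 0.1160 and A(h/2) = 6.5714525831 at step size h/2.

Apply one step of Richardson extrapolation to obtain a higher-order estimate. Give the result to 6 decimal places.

6.308129

The method has order 1: 2^1 = 2.
2^1×A(h/2) = 13.1429051662; minus A(h) gives 6.3081293591.
Divide by 2^1 − 1 = 1.
Extrapolated: 6.3081293591 / 1 = 6.3081293591
Correction |R − A(h/2)| = 2.633e-01; gap |A(h/2) − A(h)| = 2.633e-01.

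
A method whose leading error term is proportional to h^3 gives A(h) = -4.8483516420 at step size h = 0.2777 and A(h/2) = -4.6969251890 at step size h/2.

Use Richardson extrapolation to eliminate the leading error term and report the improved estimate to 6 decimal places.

-4.675293

r = 3: numerator weight 8, denominator 7.
2^3×A(h/2) = -37.5754015120; minus A(h) gives -32.7270498700.
Denominator 8 − 1 = 7.
Result: -4.6752928386
Shift from A(h/2): +0.0216323504.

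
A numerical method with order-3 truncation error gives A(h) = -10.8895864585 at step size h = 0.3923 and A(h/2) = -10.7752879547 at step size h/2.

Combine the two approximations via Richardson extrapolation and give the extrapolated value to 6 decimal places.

-10.758960

Leading term ∝ h^3; use weight 8 = 2^3.
8·(-10.7752879547) = -86.2023036376; subtract (-10.8895864585) → -75.3127171791
Denominator 8 − 1 = 7.
Extrapolated: (-75.3127171791) / 7 = -10.7589595970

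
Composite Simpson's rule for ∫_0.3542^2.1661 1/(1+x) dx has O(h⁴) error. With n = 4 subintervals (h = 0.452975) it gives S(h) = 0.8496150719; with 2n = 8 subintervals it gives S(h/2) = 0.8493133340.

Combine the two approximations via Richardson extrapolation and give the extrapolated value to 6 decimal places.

With r = 4 the leading error scales as h^4, so the weight is 2^4 = 16.
Weighted: 13.5890133440 − 0.8496150719 = 12.7393982721
12.7393982721 ÷ 15 = 0.8492932181
Correction |R − A(h/2)| = 2.012e-05; gap |A(h/2) − A(h)| = 3.017e-04.

0.849293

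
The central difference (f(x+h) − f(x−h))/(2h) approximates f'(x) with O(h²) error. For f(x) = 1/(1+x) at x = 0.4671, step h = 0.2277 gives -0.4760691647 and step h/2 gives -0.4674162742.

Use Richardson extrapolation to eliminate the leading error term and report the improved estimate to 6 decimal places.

Method order is 2; weight 2^2 = 4.
Numerator 4*A(h/2) − A(h) = 4*(-0.4674162742) − (-0.4760691647) = -1.3935959321
Extrapolated: (-1.3935959321) / 3 = -0.4645319774

-0.464532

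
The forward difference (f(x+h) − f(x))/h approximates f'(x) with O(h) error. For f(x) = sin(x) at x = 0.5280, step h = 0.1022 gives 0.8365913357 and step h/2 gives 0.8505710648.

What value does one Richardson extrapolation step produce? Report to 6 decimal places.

r = 1, so 2^r = 2.
2×0.8505710648 − 0.8365913357 = 0.8645507939
Denominator 2 − 1 = 1.
So the Richardson estimate is 0.8645507939.

0.864551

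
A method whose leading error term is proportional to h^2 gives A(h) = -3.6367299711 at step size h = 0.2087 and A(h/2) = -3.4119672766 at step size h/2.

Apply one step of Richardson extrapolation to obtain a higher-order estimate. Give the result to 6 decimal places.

-3.337046

The method has order 2: 2^2 = 4.
2^2·A(h/2) = -13.6478691064; minus A(h) gives -10.0111391353.
R = (-10.0111391353)/3 = -3.3370463784
Correction |R − A(h/2)| = 7.492e-02; gap |A(h/2) − A(h)| = 2.248e-01.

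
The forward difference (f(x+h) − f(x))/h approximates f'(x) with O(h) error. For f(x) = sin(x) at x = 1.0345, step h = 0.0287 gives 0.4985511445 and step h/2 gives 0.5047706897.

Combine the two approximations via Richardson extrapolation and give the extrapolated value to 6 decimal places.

0.510990

Method order is 1; weight 2^1 = 2.
Top: 2(0.5047706897) − (0.4985511445) = 0.5109902349
Divide by 2^1 − 1 = 1.
Extrapolated: 0.5109902349 / 1 = 0.5109902349
Shift from A(h/2): +0.0062195452.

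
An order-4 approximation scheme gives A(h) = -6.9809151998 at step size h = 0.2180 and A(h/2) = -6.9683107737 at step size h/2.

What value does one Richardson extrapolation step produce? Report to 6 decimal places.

r = 4, so 2^r = 16.
16×(-6.9683107737) = -111.4929723792; (-111.4929723792) − (-6.9809151998) = -104.5120571794
(16×(-6.9683107737) − (-6.9809151998))/(16 − 1) = -6.9674704786
Correction |R − A(h/2)| = 8.403e-04; gap |A(h/2) − A(h)| = 1.260e-02.

-6.967470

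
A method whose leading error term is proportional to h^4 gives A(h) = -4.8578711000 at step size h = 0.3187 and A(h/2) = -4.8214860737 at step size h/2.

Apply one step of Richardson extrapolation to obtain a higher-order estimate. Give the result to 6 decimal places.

Order 4 gives 2^r = 16 and 2^r − 1 = 15.
Top: 16(-4.8214860737) − (-4.8578711000) = -72.2859060792
Extrapolated: (-72.2859060792) / 15 = -4.8190604053
Shift from A(h/2): +0.0024256684.

-4.819060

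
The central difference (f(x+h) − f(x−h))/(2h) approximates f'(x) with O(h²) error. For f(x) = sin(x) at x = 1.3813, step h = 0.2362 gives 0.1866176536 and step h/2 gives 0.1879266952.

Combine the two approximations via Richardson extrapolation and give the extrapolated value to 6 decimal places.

0.188363

r = 2, so 2^r = 4.
4 × 0.1879266952 = 0.7517067808; 0.7517067808 − 0.1866176536 = 0.5650891272
(4 × 0.1879266952 − 0.1866176536)/(4 − 1) = 0.1883630424
Correction |R − A(h/2)| = 4.363e-04; gap |A(h/2) − A(h)| = 1.309e-03.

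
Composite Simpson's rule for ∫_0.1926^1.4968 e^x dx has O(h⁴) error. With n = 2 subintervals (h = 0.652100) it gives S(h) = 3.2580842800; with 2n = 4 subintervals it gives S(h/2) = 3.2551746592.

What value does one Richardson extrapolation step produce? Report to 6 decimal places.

3.254981

Method order is 4; weight 2^4 = 16.
16×3.2551746592 = 52.0827945472; 52.0827945472 − 3.2580842800 = 48.8247102672
R = 48.8247102672/15 = 3.2549806845
Correction |R − A(h/2)| = 1.940e-04; gap |A(h/2) − A(h)| = 2.910e-03.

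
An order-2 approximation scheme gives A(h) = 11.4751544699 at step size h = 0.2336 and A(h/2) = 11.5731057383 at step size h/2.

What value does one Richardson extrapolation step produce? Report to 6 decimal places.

11.605756

Order 2 gives 2^r = 4 and 2^r − 1 = 3.
Top: 4(11.5731057383) − (11.4751544699) = 34.8172684833
Denominator 4 − 1 = 3.
(4 × 11.5731057383 − 11.4751544699)/(4 − 1) = 11.6057561611
Shift from A(h/2): +0.0326504228.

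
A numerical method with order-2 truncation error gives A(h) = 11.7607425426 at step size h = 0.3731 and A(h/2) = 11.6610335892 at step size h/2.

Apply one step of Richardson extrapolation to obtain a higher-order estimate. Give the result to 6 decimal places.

11.627797

r = 2, so 2^r = 4.
4·11.6610335892 = 46.6441343568; 46.6441343568 − 11.7607425426 = 34.8833918142
Denominator 4 − 1 = 3.
Extrapolated: 34.8833918142 / 3 = 11.6277972714
Gap between inputs: 9.971e-02; correction applied: −0.0332363178.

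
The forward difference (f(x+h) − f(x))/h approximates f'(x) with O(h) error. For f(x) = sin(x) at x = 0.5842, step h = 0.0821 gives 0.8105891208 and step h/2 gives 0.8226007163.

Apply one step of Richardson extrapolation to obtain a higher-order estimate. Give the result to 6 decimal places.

Order 1 gives 2^r = 2 and 2^r − 1 = 1.
2^1×A(h/2) = 1.6452014326; minus A(h) gives 0.8346123118.
Divide by 2^1 − 1 = 1.
Result: 0.8346123118
Shift from A(h/2): +0.0120115955.

0.834612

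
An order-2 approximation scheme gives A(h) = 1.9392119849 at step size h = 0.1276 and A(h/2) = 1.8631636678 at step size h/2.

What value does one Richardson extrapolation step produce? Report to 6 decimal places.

1.837814

r = 2, so 2^r = 4.
Weighted: 7.4526546712 − 1.9392119849 = 5.5134426863
R = 5.5134426863/3 = 1.8378142288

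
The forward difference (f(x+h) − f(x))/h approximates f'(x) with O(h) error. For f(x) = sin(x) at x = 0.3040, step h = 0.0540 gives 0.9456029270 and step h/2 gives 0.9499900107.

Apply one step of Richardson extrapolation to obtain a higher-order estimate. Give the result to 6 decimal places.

r = 1, so 2^r = 2.
2 × 0.9499900107 − 0.9456029270 = 0.9543770944
Denominator 2 − 1 = 1.
(2 × 0.9499900107 − 0.9456029270)/(2 − 1) = 0.9543770944
Gap between inputs: 4.387e-03; correction applied: +0.0043870837.

0.954377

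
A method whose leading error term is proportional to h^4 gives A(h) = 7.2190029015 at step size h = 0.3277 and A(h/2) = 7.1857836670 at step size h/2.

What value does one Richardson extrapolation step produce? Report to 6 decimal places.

Method order is 4; weight 2^4 = 16.
16×7.1857836670 = 114.9725386720; subtract 7.2190029015 → 107.7535357705
Denominator 16 − 1 = 15.
Extrapolated: 107.7535357705 / 15 = 7.1835690514

7.183569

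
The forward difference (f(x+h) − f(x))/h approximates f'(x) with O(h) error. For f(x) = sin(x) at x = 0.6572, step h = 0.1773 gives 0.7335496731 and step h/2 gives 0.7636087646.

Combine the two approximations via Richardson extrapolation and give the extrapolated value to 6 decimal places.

Leading term ∝ h^1; use weight 2 = 2^1.
Numerator 2*A(h/2) − A(h) = 2*0.7636087646 − 0.7335496731 = 0.7936678561
(2*0.7636087646 − 0.7335496731)/(2 − 1) = 0.7936678561
Shift from A(h/2): +0.0300590915.

0.793668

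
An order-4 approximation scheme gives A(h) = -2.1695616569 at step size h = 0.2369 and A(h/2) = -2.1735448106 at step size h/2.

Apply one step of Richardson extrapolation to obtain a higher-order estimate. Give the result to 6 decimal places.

-2.173810

Leading term ∝ h^4; use weight 16 = 2^4.
Top: 16(-2.1735448106) − (-2.1695616569) = -32.6071553127
Divide by 2^4 − 1 = 15.
R = (-32.6071553127)/15 = -2.1738103542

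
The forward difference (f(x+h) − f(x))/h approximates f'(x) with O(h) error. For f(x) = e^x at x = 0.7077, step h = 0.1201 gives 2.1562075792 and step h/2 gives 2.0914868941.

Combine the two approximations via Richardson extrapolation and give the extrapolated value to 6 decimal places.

Error is O(h^1); halving h shrinks it by 2^1 = 2.
2^1 × A(h/2) = 4.1829737882; minus A(h) gives 2.0267662090.
2.0267662090 ÷ 1 = 2.0267662090
Correction |R − A(h/2)| = 6.472e-02; gap |A(h/2) − A(h)| = 6.472e-02.

2.026766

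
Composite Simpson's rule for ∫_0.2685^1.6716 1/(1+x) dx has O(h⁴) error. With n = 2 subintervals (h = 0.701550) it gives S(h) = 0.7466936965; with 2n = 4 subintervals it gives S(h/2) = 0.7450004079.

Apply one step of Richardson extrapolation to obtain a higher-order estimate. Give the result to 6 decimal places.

Leading term ∝ h^4; use weight 16 = 2^4.
16*0.7450004079 = 11.9200065264; subtract 0.7466936965 → 11.1733128299
R = 11.1733128299/15 = 0.7448875220

0.744888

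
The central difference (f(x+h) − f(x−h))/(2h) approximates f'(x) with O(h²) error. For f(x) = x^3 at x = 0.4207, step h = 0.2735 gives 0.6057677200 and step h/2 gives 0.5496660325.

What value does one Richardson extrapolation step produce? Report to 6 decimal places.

The method has order 2: 2^2 = 4.
4·0.5496660325 = 2.1986641300; 2.1986641300 − 0.6057677200 = 1.5928964100
Extrapolated: 1.5928964100 / 3 = 0.5309654700

0.530965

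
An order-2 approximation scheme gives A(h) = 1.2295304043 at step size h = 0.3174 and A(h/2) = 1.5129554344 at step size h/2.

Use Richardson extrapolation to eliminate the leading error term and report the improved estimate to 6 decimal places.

r = 2: numerator weight 4, denominator 3.
Top: 4(1.5129554344) − (1.2295304043) = 4.8222913333
Divide by 2^2 − 1 = 3.
Result: 1.6074304444

1.607430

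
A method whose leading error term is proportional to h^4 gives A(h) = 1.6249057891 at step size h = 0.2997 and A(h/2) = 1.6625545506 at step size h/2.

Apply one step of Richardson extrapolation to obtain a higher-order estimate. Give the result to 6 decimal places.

1.665064

The method has order 4: 2^4 = 16.
Difference of the inputs: 1.6625545506 − 1.6249057891 = 0.0376487615
Divide by 2^4 − 1 = 15: 0.0376487615/15 = 0.0025099174
R = A(h/2) + (A(h/2) − A(h))/15 = 1.6625545506 + 0.0025099174 = 1.6650644680
Correction |R − A(h/2)| = 2.510e-03; gap |A(h/2) − A(h)| = 3.765e-02.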